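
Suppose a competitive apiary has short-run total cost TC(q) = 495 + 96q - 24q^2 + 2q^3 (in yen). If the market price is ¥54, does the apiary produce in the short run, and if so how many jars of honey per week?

From TC, MC = TC'(q) = 96 - 48q + 6q^2 and AVC = VC/q = 96 - 24q + 2q^2.
The AVC parabola has its vertex at q = 24/4 = 6, where AVC = 96 - 24·6 + 2·6^2 = ¥24.
P = ¥54 exceeds min AVC = ¥24, so the firm stays open.
Solving P = MC: 42 - 48q + 6q^2 = 0 ⇒ q = 1 or 7. On the upward-sloping branch, q* = 7.
Check: AVC at q = 7 is ¥26 ≤ P, so revenue covers variable cost.
Profit = P·q − TC = 54·7 − 677 = -¥299, a loss, but smaller than the ¥495 fixed cost the firm would lose by shutting down.

Produce at q = 7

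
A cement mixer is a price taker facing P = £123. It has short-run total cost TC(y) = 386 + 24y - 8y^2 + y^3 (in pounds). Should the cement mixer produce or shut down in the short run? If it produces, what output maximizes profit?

From TC, MC = TC'(y) = 24 - 16y + 3y^2 and AVC = VC/y = 24 - 8y + y^2.
AVC is minimized where dAVC/dy = -8 + 2y = 0, at y = 4; min AVC = 24 - 8·4 + 4^2 = £8.
P = £123 exceeds min AVC = £8, so the firm stays open.
P = MC gives -99 - 16y + 3y^2 = 0, with roots -11/3 and 9. Take the larger (rising MC): y* = 9.
Check: AVC at y = 9 is £33 ≤ P, so revenue covers variable cost.
Profit = P·y − TC = 123·9 − 683 = £424.

Produce at y = 9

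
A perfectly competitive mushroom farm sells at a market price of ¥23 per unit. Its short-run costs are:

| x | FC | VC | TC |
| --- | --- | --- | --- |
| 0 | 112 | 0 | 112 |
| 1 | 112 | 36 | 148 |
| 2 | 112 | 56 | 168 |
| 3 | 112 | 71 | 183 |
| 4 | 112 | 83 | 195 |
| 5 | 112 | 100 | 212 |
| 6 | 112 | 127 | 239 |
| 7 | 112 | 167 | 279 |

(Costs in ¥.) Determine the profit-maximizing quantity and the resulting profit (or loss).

x = 5; profit = -¥97

Tabulate TR − TC: x=0: -112; x=1: -125; x=2: -122; x=3: -114; x=4: -103; x=5: -97; x=6: -101; x=7: -118.
Profit is maximized at x = 5. AVC there is 100/5 = ¥20 ≤ P, so producing beats shutting down (which would give -¥112).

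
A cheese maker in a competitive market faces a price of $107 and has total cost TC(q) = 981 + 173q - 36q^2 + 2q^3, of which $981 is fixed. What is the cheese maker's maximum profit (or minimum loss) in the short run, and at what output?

AVC = 173 - 36q + 2q^2; min AVC = $11 at q = 9. Since P = $107 ≥ min AVC, the firm produces.
MC = 173 - 72q + 6q^2. Setting P = MC and taking the root on the rising branch gives q* = 11.
TR = 107·11 = 1177. TC = 981 + 209 = 1190. Profit = 1177 − 1190 = -$13.
Shutting down would mean losing the fixed cost of $981, so operating at a loss of $13 is better by $968.

Profit = -$13 at q = 11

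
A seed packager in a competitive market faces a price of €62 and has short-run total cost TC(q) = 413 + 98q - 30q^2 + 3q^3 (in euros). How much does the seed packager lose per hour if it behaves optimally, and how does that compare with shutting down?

AVC = 98 - 30q + 3q^2; min AVC = €23 at q = 5. Since P = €62 ≥ min AVC, the firm produces.
MC = 98 - 60q + 9q^2. Setting P = MC and taking the root on the rising branch gives q* = 6.
TR = 62·6 = 372. TC = 413 + 156 = 569. Profit = 372 − 569 = -€197.
That loss of €197 beats the €413 the firm would lose by shutting down; producing recovers €216 of fixed cost.

Profit = -€197 at q = 6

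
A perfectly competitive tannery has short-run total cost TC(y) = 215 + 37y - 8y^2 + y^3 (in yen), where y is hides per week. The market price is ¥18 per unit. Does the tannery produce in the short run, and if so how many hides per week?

Strip out fixed cost: VC = 37y - 8y^2 + y^3. Then AVC = 37 - 8y + y^2 and MC = 37 - 16y + 3y^2.
The AVC parabola has its vertex at y = 8/2 = 4, where AVC = 37 - 8·4 + 4^2 = ¥21.
With P < min AVC (¥18 < ¥21), every unit sold adds to the loss.
Shutting down limits the loss to fixed cost, ¥215.

Shut down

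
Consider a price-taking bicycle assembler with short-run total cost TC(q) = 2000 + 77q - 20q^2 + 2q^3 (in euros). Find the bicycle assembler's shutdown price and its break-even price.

Shutdown price = €27; break-even price = €277

Shutdown price = min AVC. AVC = 77 - 20q + 2q^2, with vertex at q = 5 and minimum €27.
ATC = 2000/q + 77 - 20q + 2q^2. Setting dATC/dq = −2000/q^2 − 20 + 4q = 0 gives q = 10 (since 4·10^3 − 20·10^2 = 2000).
min ATC = 2000/10 + 77 − 20·10 + 2·10^2 = €277. That is the break-even price.
Between these two prices the firm operates at a loss; above €277 it earns a profit.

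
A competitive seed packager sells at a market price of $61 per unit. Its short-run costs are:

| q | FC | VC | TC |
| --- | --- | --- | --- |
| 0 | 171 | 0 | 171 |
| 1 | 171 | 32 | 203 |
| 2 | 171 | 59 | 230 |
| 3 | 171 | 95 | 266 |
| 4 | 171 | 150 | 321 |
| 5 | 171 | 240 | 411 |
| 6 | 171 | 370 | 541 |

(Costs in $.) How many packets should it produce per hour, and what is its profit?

Compute π = P·q − TC at each output: q=0: -171; q=1: -142; q=2: -108; q=3: -83; q=4: -77; q=5: -106; q=6: -175.
Profit is maximized at q = 4. AVC there is 150/4 = $37.50 ≤ P, so producing beats shutting down (which would give -$171).

q = 4; profit = -$77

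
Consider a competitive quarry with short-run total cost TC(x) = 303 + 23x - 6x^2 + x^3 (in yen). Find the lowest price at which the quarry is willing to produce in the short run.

The shutdown price is the minimum of AVC. VC = 23x - 6x^2 + x^3, so AVC = 23 - 6x + x^2.
dAVC/dx = -6 + 2x = 0 gives x = 3. min AVC = 23 - 6·3 + 3^2 = 14.
The firm shuts down for any P below ¥14.

¥14 per unit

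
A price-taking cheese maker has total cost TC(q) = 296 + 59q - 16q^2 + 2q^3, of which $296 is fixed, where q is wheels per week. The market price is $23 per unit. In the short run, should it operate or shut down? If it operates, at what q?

Shut down

Strip out fixed cost: VC = 59q - 16q^2 + 2q^3. Then AVC = 59 - 16q + 2q^2 and MC = 59 - 32q + 6q^2.
AVC hits its minimum where MC = AVC, at q = 4, giving min AVC = 59 - 16·4 + 2·4^2 = $27.
With P < min AVC ($23 < $27), every unit sold adds to the loss.
Best response: produce nothing and absorb the $296 fixed cost.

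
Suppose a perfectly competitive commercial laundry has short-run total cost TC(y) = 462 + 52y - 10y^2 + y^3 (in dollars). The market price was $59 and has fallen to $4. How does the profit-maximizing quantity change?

MC = 52 - 20y + 3y^2; the shutdown threshold is min AVC = $27 (at y = 5).
At P = $59 ≥ min AVC, set P = MC on the rising branch: y = 7.
At P = $4 < min AVC = $27, price no longer covers variable cost at any output, so the firm shuts down: y = 0.

Output falls from 7 to 0 (the firm shuts down)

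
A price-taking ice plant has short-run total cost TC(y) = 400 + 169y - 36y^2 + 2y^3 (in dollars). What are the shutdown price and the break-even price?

AVC = 169 - 36y + 2y^2; minimized at y = 9, giving min AVC = $7. That is the shutdown price.
ATC = 400/y + 169 - 36y + 2y^2. Setting dATC/dy = −400/y^2 − 36 + 4y = 0 gives y = 10 (since 4·10^3 − 36·10^2 = 400).
min ATC = 400/10 + 169 − 36·10 + 2·10^2 = $49. That is the break-even price.
Between these two prices the firm operates at a loss; above $49 it earns a profit.

Shutdown price = $7; break-even price = $49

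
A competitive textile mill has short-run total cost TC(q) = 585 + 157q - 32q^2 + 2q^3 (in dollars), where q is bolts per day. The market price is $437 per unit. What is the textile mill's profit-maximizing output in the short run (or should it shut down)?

Produce at q = 14

Strip out fixed cost: VC = 157q - 32q^2 + 2q^3. Then AVC = 157 - 32q + 2q^2 and MC = 157 - 64q + 6q^2.
The AVC parabola has its vertex at q = 32/4 = 8, where AVC = 157 - 32·8 + 2·8^2 = $29.
Since P = $437 ≥ min AVC = $29, price covers variable cost and the firm should produce.
P = MC gives -280 - 64q + 6q^2 = 0, with roots -10/3 and 14. Take the larger (rising MC): q* = 14.
Check: AVC at q = 14 is $101 ≤ P, so revenue covers variable cost.
Profit = P·q − TC = 437·14 − 1999 = $4119.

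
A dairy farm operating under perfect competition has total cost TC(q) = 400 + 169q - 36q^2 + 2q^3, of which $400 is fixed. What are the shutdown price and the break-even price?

AVC = 169 - 36q + 2q^2; minimized at q = 9, giving min AVC = $7. That is the shutdown price.
ATC = 400/q + 169 - 36q + 2q^2. Setting dATC/dq = −400/q^2 − 36 + 4q = 0 gives q = 10 (since 4·10^3 − 36·10^2 = 400).
min ATC = 400/10 + 169 − 36·10 + 2·10^2 = $49. That is the break-even price.
For $7 ≤ P < $49 the firm produces at a loss; below $7 it shuts down.

Shutdown price = $7; break-even price = $49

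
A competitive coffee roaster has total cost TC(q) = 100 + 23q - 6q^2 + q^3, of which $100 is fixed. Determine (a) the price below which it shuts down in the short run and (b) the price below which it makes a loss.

Shutdown price = $14; break-even price = $38

AVC = 23 - 6q + q^2; minimized at q = 3, giving min AVC = $14. That is the shutdown price.
ATC = 100/q + 23 - 6q + q^2. Setting dATC/dq = −100/q^2 − 6 + 2q = 0 gives q = 5 (since 2·5^3 − 6·5^2 = 100).
min ATC = 100/5 + 23 − 6·5 + 5^2 = $38. That is the break-even price.
For $14 ≤ P < $38 the firm produces at a loss; below $14 it shuts down.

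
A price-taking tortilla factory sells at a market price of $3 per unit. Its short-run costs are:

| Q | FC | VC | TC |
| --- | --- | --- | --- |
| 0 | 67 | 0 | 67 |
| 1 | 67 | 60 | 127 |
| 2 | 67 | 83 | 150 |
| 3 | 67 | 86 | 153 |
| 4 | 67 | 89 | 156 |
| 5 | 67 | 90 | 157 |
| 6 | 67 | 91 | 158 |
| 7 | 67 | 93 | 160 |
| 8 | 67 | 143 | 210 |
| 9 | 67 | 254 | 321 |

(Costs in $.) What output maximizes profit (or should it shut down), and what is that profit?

Q = 0 (shut down); profit = -$67

Compute π = P·Q − TC at each output: Q=0: -67; Q=1: -124; Q=2: -144; Q=3: -144; Q=4: -144; Q=5: -142; Q=6: -140; Q=7: -139; Q=8: -186; Q=9: -294.
Profit is highest at Q = 0. Equivalently, the lowest AVC in the table is 93/7 ≈ $13.29 at Q = 7, and P = $3 falls below it — price never covers variable cost, so the firm shuts down and loses only its fixed cost.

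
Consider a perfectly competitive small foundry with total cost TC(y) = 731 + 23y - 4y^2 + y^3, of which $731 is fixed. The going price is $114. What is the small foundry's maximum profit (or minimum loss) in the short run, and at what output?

AVC = 23 - 4y + y^2 has its minimum $19 at y = 2; price $114 clears that bar, so the firm operates.
With MC = 23 - 8y + 3y^2, P = MC on the upward-sloping part at y* = 7.
TR = 114·7 = 798. TC = 731 + 308 = 1039. Profit = 798 − 1039 = -$241.
Shutting down would mean losing the fixed cost of $731, so operating at a loss of $241 is better by $490.

Profit = -$241 at y = 7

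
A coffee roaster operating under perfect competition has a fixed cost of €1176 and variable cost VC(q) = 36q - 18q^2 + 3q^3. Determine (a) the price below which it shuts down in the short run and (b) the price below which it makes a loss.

Shutdown price = €9; break-even price = €225

Shutdown price = min AVC. AVC = 36 - 18q + 3q^2, with vertex at q = 3 and minimum €9.
ATC = 1176/q + 36 - 18q + 3q^2. Setting dATC/dq = −1176/q^2 − 18 + 6q = 0 gives q = 7 (since 6·7^3 − 18·7^2 = 1176).
min ATC = 1176/7 + 36 − 18·7 + 3·7^2 = €225. That is the break-even price.
For €9 ≤ P < €225 the firm produces at a loss; below €9 it shuts down.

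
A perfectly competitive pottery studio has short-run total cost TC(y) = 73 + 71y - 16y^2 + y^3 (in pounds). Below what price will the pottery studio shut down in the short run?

£7 per unit

The firm shuts down when price falls below the minimum of average variable cost. AVC = VC/y = 71 - 16y + y^2.
dAVC/dy = -16 + 2y = 0 gives y = 8. min AVC = 71 - 16·8 + 8^2 = 7.
The firm shuts down for any P below £7.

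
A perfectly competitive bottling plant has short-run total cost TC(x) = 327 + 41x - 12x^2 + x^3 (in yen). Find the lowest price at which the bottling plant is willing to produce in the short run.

The shutdown price is the minimum of AVC. VC = 41x - 12x^2 + x^3, so AVC = 41 - 12x + x^2.
dAVC/dx = -12 + 2x = 0 gives x = 6. min AVC = 41 - 12·6 + 6^2 = 5.
So the shutdown price is ¥5.

¥5 per unit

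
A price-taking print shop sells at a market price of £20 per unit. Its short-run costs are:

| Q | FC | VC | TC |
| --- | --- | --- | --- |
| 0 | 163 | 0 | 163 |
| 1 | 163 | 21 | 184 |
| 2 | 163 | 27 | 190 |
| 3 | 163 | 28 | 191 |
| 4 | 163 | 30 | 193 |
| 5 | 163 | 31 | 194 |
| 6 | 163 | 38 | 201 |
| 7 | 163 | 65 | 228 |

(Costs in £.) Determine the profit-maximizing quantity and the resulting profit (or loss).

Q = 6; profit = -£81

Profit at each row (π = 20Q − TC): Q=0: -163; Q=1: -164; Q=2: -150; Q=3: -131; Q=4: -113; Q=5: -94; Q=6: -81; Q=7: -88.
Profit is maximized at Q = 6. AVC there is 38/6 = £6.33 ≤ P, so producing beats shutting down (which would give -£163).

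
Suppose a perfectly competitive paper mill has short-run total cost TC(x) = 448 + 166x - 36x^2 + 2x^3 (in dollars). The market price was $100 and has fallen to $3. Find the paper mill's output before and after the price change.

AVC = 166 - 36x + 2x^2, minimized at x = 9 where min AVC = $4. MC = 166 - 72x + 6x^2.
With P = $100 above the shutdown price, P = MC gives x = 11.
At P = $3 < min AVC = $4, price no longer covers variable cost at any output, so the firm shuts down: x = 0.

Output falls from 11 to 0 (the firm shuts down)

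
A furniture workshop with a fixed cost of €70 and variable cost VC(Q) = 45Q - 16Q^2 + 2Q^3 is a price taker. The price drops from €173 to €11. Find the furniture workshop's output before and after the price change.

MC = 45 - 32Q + 6Q^2; the shutdown threshold is min AVC = €13 (at Q = 4).
At P = €173 ≥ min AVC, set P = MC on the rising branch: Q = 8.
At P = €11 < min AVC = €13, price no longer covers variable cost at any output, so the firm shuts down: Q = 0.

Output falls from 8 to 0 (the firm shuts down)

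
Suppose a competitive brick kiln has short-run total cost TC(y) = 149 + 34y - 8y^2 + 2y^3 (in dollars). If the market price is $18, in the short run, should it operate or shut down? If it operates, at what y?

Shut down

Variable cost is VC = 34y - 8y^2 + 2y^3, so AVC = VC/y = 34 - 8y + 2y^2 and MC = dTC/dy = 34 - 16y + 6y^2.
The AVC parabola has its vertex at y = 8/4 = 2, where AVC = 34 - 8·2 + 2·2^2 = $26.
P = $18 lies below min AVC = $26; no output level covers variable cost.
Shutting down limits the loss to fixed cost, $149.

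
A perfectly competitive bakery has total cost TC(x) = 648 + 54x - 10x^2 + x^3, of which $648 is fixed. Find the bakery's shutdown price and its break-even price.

Shutdown price = min AVC. AVC = 54 - 10x + x^2, with vertex at x = 5 and minimum $29.
ATC = 648/x + 54 - 10x + x^2. Setting dATC/dx = −648/x^2 − 10 + 2x = 0 gives x = 9 (since 2·9^3 − 10·9^2 = 648).
min ATC = 648/9 + 54 − 10·9 + 9^2 = $117. That is the break-even price.
For $29 ≤ P < $117 the firm produces at a loss; below $29 it shuts down.

Shutdown price = $29; break-even price = $117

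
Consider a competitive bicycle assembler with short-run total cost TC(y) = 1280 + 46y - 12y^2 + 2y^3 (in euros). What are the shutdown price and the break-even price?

Shutdown price = min AVC. AVC = 46 - 12y + 2y^2, with vertex at y = 3 and minimum €28.
ATC = 1280/y + 46 - 12y + 2y^2. Setting dATC/dy = −1280/y^2 − 12 + 4y = 0 gives y = 8 (since 4·8^3 − 12·8^2 = 1280).
min ATC = 1280/8 + 46 − 12·8 + 2·8^2 = €238. That is the break-even price.
For €28 ≤ P < €238 the firm produces at a loss; below €28 it shuts down.

Shutdown price = €28; break-even price = €238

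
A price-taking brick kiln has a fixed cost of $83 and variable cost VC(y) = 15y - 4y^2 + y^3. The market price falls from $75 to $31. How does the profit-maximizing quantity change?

Output falls from 6 to 4

MC = 15 - 8y + 3y^2; the shutdown threshold is min AVC = $11 (at y = 2).
With P = $75 above the shutdown price, P = MC gives y = 6.
At P = $31 ≥ min AVC, set P = MC: y = 4. The firm stays open but cuts output.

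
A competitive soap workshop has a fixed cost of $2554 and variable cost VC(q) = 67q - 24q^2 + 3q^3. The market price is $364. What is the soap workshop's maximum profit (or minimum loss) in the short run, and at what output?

Profit = -$124 at q = 9

AVC = 67 - 24q + 3q^2; min AVC = $19 at q = 4. Since P = $364 ≥ min AVC, the firm produces.
With MC = 67 - 48q + 9q^2, P = MC on the upward-sloping part at q* = 9.
TR = 364·9 = 3276. TC = 2554 + 846 = 3400. Profit = 3276 − 3400 = -$124.
By producing, the firm covers all variable cost plus $2430 of fixed cost; shutting down would lose the full $2554.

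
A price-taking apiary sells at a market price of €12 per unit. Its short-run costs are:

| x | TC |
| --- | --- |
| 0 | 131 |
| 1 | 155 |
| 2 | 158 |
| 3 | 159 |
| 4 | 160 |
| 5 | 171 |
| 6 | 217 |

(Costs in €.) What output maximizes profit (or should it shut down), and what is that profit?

x = 5; profit = -€111

Tabulate TR − TC: x=0: -131; x=1: -143; x=2: -134; x=3: -123; x=4: -112; x=5: -111; x=6: -145.
Profit is maximized at x = 5. AVC there is 40/5 = €8 ≤ P, so producing beats shutting down (which would give -€131).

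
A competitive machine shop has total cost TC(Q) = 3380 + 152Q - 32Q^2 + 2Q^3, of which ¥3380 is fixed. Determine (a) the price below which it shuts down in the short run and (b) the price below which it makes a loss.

AVC = 152 - 32Q + 2Q^2; minimized at Q = 8, giving min AVC = ¥24. That is the shutdown price.
ATC = 3380/Q + 152 - 32Q + 2Q^2. Setting dATC/dQ = −3380/Q^2 − 32 + 4Q = 0 gives Q = 13 (since 4·13^3 − 32·13^2 = 3380).
min ATC = 3380/13 + 152 − 32·13 + 2·13^2 = ¥334. That is the break-even price.
Between these two prices the firm operates at a loss; above ¥334 it earns a profit.

Shutdown price = ¥24; break-even price = ¥334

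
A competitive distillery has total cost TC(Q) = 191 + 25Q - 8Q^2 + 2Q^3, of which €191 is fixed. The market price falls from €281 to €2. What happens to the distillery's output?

Output falls from 8 to 0 (the firm shuts down)

AVC = 25 - 8Q + 2Q^2, minimized at Q = 2 where min AVC = €17. MC = 25 - 16Q + 6Q^2.
At P = €281 ≥ min AVC, set P = MC on the rising branch: Q = 8.
At P = €2 < min AVC = €17, price no longer covers variable cost at any output, so the firm shuts down: Q = 0.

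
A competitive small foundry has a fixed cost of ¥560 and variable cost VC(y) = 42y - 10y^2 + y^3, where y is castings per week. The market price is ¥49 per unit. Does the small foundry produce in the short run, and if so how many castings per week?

Variable cost is VC = 42y - 10y^2 + y^3, so AVC = VC/y = 42 - 10y + y^2 and MC = dTC/dy = 42 - 20y + 3y^2.
The AVC parabola has its vertex at y = 10/2 = 5, where AVC = 42 - 10·5 + 5^2 = ¥17.
P = ¥49 exceeds min AVC = ¥17, so the firm stays open.
P = MC gives -7 - 20y + 3y^2 = 0, with roots -1/3 and 7. Take the larger (rising MC): y* = 7.
Check: AVC at y = 7 is ¥21 ≤ P, so revenue covers variable cost.
Profit = P·y − TC = 49·7 − 707 = -¥364, a loss, but smaller than the ¥560 fixed cost the firm would lose by shutting down.

Produce at y = 7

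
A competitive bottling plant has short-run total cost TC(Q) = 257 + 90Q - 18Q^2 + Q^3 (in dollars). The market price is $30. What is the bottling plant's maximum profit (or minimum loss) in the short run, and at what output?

AVC = 90 - 18Q + Q^2 has its minimum $9 at Q = 9; price $30 clears that bar, so the firm operates.
MC = 90 - 36Q + 3Q^2. Setting P = MC and taking the root on the rising branch gives Q* = 10.
TR = 30·10 = 300. TC = 257 + 100 = 357. Profit = 300 − 357 = -$57.
Shutting down would mean losing the fixed cost of $257, so operating at a loss of $57 is better by $200.

Profit = -$57 at Q = 10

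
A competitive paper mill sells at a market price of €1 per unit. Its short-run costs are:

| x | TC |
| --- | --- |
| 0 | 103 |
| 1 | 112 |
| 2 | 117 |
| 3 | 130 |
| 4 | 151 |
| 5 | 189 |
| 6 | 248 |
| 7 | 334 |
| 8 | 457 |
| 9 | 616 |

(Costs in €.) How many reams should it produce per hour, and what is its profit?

Compute π = P·x − TC at each output: x=0: -103; x=1: -111; x=2: -115; x=3: -127; x=4: -147; x=5: -184; x=6: -242; x=7: -327; x=8: -449; x=9: -607.
Profit is highest at x = 0. Equivalently, the lowest AVC in the table is 14/2 ≈ €7 at x = 2, and P = €1 falls below it — price never covers variable cost, so the firm shuts down and loses only its fixed cost.

x = 0 (shut down); profit = -€103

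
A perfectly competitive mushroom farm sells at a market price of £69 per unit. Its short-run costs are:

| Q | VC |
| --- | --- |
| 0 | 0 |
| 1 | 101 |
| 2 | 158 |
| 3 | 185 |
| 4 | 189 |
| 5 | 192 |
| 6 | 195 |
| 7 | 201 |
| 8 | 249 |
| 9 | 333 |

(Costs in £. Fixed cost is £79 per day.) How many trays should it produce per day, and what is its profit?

Q = 8; profit = £224

Profit at each row (π = 69Q − TC): Q=0: -79; Q=1: -111; Q=2: -99; Q=3: -57; Q=4: 8; Q=5: 74; Q=6: 140; Q=7: 203; Q=8: 224; Q=9: 209.
Profit is maximized at Q = 8. AVC there is 249/8 = £31.12 ≤ P, so producing beats shutting down (which would give -£79).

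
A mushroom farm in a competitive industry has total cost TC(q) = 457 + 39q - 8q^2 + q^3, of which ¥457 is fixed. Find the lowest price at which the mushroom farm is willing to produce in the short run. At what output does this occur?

¥23 per unit, at q = 4

Short-run supply begins at min AVC. From VC = 39q - 8q^2 + q^3, AVC = 39 - 8q + q^2.
At the minimum of AVC, MC = AVC. MC = 39 - 16q + 3q^2; setting MC = AVC gives 2q^2 - 8q = 0, so q = 4. min AVC = 23.
The firm shuts down for any P below ¥23.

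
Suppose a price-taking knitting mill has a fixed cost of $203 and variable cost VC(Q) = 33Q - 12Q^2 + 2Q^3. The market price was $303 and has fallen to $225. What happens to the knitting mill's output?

MC = 33 - 24Q + 6Q^2; the shutdown threshold is min AVC = $15 (at Q = 3).
At P = $303 ≥ min AVC, set P = MC on the rising branch: Q = 9.
At P = $225 ≥ min AVC, set P = MC: Q = 8. The firm stays open but cuts output.

Output falls from 9 to 8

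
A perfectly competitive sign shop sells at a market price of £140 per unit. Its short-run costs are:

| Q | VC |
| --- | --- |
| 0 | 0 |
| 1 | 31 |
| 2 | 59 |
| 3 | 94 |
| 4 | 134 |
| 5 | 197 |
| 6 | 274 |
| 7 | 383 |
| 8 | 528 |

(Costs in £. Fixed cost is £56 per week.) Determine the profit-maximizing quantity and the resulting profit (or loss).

Q = 7; profit = £541

Profit at each row (π = 140Q − TC): Q=0: -56; Q=1: 53; Q=2: 165; Q=3: 270; Q=4: 370; Q=5: 447; Q=6: 510; Q=7: 541; Q=8: 536.
Profit is maximized at Q = 7. AVC there is 383/7 = £54.71 ≤ P, so producing beats shutting down (which would give -£56).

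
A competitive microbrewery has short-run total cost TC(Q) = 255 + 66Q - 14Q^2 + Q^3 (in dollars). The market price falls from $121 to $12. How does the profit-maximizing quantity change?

AVC = 66 - 14Q + Q^2, minimized at Q = 7 where min AVC = $17. MC = 66 - 28Q + 3Q^2.
At P = $121 ≥ min AVC, set P = MC on the rising branch: Q = 11.
At P = $12 < min AVC = $17, price no longer covers variable cost at any output, so the firm shuts down: Q = 0.

Output falls from 11 to 0 (the firm shuts down)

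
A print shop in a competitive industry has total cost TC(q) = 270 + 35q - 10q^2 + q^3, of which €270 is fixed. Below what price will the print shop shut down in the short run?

€10 per unit

The firm shuts down when price falls below the minimum of average variable cost. AVC = VC/q = 35 - 10q + q^2.
At the minimum of AVC, MC = AVC. MC = 35 - 20q + 3q^2; setting MC = AVC gives 2q^2 - 10q = 0, so q = 5. min AVC = 10.
For P < €10 the firm produces nothing.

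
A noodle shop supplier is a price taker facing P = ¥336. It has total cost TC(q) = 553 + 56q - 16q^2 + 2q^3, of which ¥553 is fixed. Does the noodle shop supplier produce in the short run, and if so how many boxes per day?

Produce at q = 10

Variable cost is VC = 56q - 16q^2 + 2q^3, so AVC = VC/q = 56 - 16q + 2q^2 and MC = dTC/dq = 56 - 32q + 6q^2.
The AVC parabola has its vertex at q = 16/4 = 4, where AVC = 56 - 16·4 + 2·4^2 = ¥24.
P = ¥336 exceeds min AVC = ¥24, so the firm stays open.
Set P = MC: 336 = 56 - 32q + 6q^2 → -280 - 32q + 6q^2 = 0. The roots are q = -14/3 and q = 10; the profit-maximizing output is on the rising part of MC, so q* = 10.
Check: AVC at q = 10 is ¥96 ≤ P, so revenue covers variable cost.
Profit = P·q − TC = 336·10 − 1513 = ¥1847.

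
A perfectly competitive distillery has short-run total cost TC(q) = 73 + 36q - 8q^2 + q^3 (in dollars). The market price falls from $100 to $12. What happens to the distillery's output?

MC = 36 - 16q + 3q^2; the shutdown threshold is min AVC = $20 (at q = 4).
With P = $100 above the shutdown price, P = MC gives q = 8.
At P = $12 < min AVC = $20, price no longer covers variable cost at any output, so the firm shuts down: q = 0.

Output falls from 8 to 0 (the firm shuts down)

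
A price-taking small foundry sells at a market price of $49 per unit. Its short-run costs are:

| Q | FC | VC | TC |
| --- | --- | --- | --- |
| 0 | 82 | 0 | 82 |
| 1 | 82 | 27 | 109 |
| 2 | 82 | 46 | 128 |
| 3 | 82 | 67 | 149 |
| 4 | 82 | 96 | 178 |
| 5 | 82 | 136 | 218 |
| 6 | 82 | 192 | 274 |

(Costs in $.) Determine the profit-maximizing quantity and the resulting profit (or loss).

Compute π = P·Q − TC at each output: Q=0: -82; Q=1: -60; Q=2: -30; Q=3: -2; Q=4: 18; Q=5: 27; Q=6: 20.
Profit is maximized at Q = 5. AVC there is 136/5 = $27.20 ≤ P, so producing beats shutting down (which would give -$82).

Q = 5; profit = $27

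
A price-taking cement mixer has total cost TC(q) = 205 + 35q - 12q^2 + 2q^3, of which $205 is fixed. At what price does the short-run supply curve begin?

Short-run supply begins at min AVC. From VC = 35q - 12q^2 + 2q^3, AVC = 35 - 12q + 2q^2.
At the minimum of AVC, MC = AVC. MC = 35 - 24q + 6q^2; setting MC = AVC gives 4q^2 - 12q = 0, so q = 3. min AVC = 17.
So the shutdown price is $17.

$17 per unit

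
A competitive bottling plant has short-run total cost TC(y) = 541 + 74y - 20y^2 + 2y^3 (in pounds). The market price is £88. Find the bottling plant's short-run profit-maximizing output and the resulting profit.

AVC = 74 - 20y + 2y^2 has its minimum £24 at y = 5; price £88 clears that bar, so the firm operates.
With MC = 74 - 40y + 6y^2, P = MC on the upward-sloping part at y* = 7.
TR = 88·7 = 616. TC = 541 + 224 = 765. Profit = 616 − 765 = -£149.
Shutting down would mean losing the fixed cost of £541, so operating at a loss of £149 is better by £392.

Profit = -£149 at y = 7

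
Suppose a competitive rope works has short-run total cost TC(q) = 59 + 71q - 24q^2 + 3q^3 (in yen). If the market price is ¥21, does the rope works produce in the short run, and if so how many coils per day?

Shut down

Variable cost is VC = 71q - 24q^2 + 3q^3, so AVC = VC/q = 71 - 24q + 3q^2 and MC = dTC/dq = 71 - 48q + 9q^2.
The AVC parabola has its vertex at q = 24/6 = 4, where AVC = 71 - 24·4 + 3·4^2 = ¥23.
P = ¥21 lies below min AVC = ¥23; no output level covers variable cost.
Best response: produce nothing and absorb the ¥59 fixed cost.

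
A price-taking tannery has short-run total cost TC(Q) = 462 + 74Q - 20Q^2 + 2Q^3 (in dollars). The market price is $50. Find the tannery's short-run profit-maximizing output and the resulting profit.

AVC = 74 - 20Q + 2Q^2 has its minimum $24 at Q = 5; price $50 clears that bar, so the firm operates.
MC = 74 - 40Q + 6Q^2. Setting P = MC and taking the root on the rising branch gives Q* = 6.
TR = 50·6 = 300. TC = 462 + 156 = 618. Profit = 300 − 618 = -$318.
That loss of $318 beats the $462 the firm would lose by shutting down; producing recovers $144 of fixed cost.

Profit = -$318 at Q = 6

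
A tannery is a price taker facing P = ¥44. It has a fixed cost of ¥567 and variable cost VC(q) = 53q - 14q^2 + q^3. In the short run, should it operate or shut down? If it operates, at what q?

Produce at q = 9

Strip out fixed cost: VC = 53q - 14q^2 + q^3. Then AVC = 53 - 14q + q^2 and MC = 53 - 28q + 3q^2.
AVC hits its minimum where MC = AVC, at q = 7, giving min AVC = 53 - 14·7 + 7^2 = ¥4.
Since P = ¥44 ≥ min AVC = ¥4, price covers variable cost and the firm should produce.
P = MC gives 9 - 28q + 3q^2 = 0, with roots 1/3 and 9. Take the larger (rising MC): q* = 9.
Check: AVC at q = 9 is ¥8 ≤ P, so revenue covers variable cost.
Profit = P·q − TC = 44·9 − 639 = -¥243, a loss, but smaller than the ¥567 fixed cost the firm would lose by shutting down.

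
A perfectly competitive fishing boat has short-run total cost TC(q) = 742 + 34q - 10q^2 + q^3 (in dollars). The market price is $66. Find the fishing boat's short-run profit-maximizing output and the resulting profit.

AVC = 34 - 10q + q^2 has its minimum $9 at q = 5; price $66 clears that bar, so the firm operates.
MC = 34 - 20q + 3q^2. Setting P = MC and taking the root on the rising branch gives q* = 8.
TR = 66·8 = 528. TC = 742 + 144 = 886. Profit = 528 − 886 = -$358.
By producing, the firm covers all variable cost plus $384 of fixed cost; shutting down would lose the full $742.

Profit = -$358 at q = 8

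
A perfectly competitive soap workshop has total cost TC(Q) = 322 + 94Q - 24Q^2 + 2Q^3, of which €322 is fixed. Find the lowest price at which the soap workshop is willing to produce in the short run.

The firm shuts down when price falls below the minimum of average variable cost. AVC = VC/Q = 94 - 24Q + 2Q^2.
dAVC/dQ = -24 + 4Q = 0 gives Q = 6. min AVC = 94 - 24·6 + 2·6^2 = 22.
The firm shuts down for any P below €22.

€22 per unit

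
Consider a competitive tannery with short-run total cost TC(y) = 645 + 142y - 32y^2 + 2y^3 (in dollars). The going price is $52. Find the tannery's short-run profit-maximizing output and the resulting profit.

AVC = 142 - 32y + 2y^2; min AVC = $14 at y = 8. Since P = $52 ≥ min AVC, the firm produces.
With MC = 142 - 64y + 6y^2, P = MC on the upward-sloping part at y* = 9.
TR = 52·9 = 468. TC = 645 + 144 = 789. Profit = 468 − 789 = -$321.
Shutting down would mean losing the fixed cost of $645, so operating at a loss of $321 is better by $324.

Profit = -$321 at y = 9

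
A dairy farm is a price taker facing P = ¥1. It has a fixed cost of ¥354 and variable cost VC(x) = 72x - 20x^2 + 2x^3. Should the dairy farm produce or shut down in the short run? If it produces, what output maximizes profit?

Variable cost is VC = 72x - 20x^2 + 2x^3, so AVC = VC/x = 72 - 20x + 2x^2 and MC = dTC/dx = 72 - 40x + 6x^2.
The AVC parabola has its vertex at x = 20/4 = 5, where AVC = 72 - 20·5 + 2·5^2 = ¥22.
Since P = ¥1 < min AVC = ¥22, price fails to cover variable cost at any output.
Best response: produce nothing and absorb the ¥354 fixed cost.

Shut down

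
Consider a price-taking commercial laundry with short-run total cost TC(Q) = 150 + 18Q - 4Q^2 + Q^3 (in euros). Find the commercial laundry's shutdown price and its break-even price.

AVC = 18 - 4Q + Q^2; minimized at Q = 2, giving min AVC = €14. That is the shutdown price.
ATC = 150/Q + 18 - 4Q + Q^2. Setting dATC/dQ = −150/Q^2 − 4 + 2Q = 0 gives Q = 5 (since 2·5^3 − 4·5^2 = 150).
min ATC = 150/5 + 18 − 4·5 + 5^2 = €53. That is the break-even price.
Between these two prices the firm operates at a loss; above €53 it earns a profit.

Shutdown price = €14; break-even price = €53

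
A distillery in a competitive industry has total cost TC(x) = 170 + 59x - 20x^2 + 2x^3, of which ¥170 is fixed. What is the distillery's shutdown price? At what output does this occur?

¥9 per unit, at x = 5

The firm shuts down when price falls below the minimum of average variable cost. AVC = VC/x = 59 - 20x + 2x^2.
dAVC/dx = -20 + 4x = 0 gives x = 5. min AVC = 59 - 20·5 + 2·5^2 = 9.
The firm shuts down for any P below ¥9.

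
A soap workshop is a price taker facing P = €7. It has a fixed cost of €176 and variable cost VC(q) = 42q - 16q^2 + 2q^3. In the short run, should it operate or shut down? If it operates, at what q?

From TC, MC = TC'(q) = 42 - 32q + 6q^2 and AVC = VC/q = 42 - 16q + 2q^2.
AVC hits its minimum where MC = AVC, at q = 4, giving min AVC = 42 - 16·4 + 2·4^2 = €10.
P = €7 lies below min AVC = €10; no output level covers variable cost.
Best response: produce nothing and absorb the €176 fixed cost.

Shut down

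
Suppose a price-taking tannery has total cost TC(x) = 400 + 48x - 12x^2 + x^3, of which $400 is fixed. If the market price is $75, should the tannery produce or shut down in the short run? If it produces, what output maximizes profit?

Variable cost is VC = 48x - 12x^2 + x^3, so AVC = VC/x = 48 - 12x + x^2 and MC = dTC/dx = 48 - 24x + 3x^2.
AVC is minimized where dAVC/dx = -12 + 2x = 0, at x = 6; min AVC = 48 - 12·6 + 6^2 = $12.
P = $75 exceeds min AVC = $12, so the firm stays open.
Set P = MC: 75 = 48 - 24x + 3x^2 → -27 - 24x + 3x^2 = 0. The roots are x = -1 and x = 9; the profit-maximizing output is on the rising part of MC, so x* = 9.
Check: AVC at x = 9 is $21 ≤ P, so revenue covers variable cost.
Profit = P·x − TC = 75·9 − 589 = $86.

Produce at x = 9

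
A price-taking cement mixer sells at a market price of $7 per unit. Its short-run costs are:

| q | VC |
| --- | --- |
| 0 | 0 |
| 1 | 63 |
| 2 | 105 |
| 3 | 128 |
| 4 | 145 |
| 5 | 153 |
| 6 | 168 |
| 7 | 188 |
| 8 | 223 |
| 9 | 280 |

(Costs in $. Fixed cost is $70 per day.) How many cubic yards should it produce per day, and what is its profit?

Profit at each row (π = 7q − TC): q=0: -70; q=1: -126; q=2: -161; q=3: -177; q=4: -187; q=5: -188; q=6: -196; q=7: -209; q=8: -237; q=9: -287.
Profit is highest at q = 0. Equivalently, the lowest AVC in the table is 188/7 ≈ $26.86 at q = 7, and P = $7 falls below it — price never covers variable cost, so the firm shuts down and loses only its fixed cost.

q = 0 (shut down); profit = -$70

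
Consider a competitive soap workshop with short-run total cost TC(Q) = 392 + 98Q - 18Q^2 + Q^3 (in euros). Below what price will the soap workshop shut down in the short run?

The shutdown price is the minimum of AVC. VC = 98Q - 18Q^2 + Q^3, so AVC = 98 - 18Q + Q^2.
dAVC/dQ = -18 + 2Q = 0 gives Q = 9. min AVC = 98 - 18·9 + 9^2 = 17.
The firm shuts down for any P below €17.

€17 per unit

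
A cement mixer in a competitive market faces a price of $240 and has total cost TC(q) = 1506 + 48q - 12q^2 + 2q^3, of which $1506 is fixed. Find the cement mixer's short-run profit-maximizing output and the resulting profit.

Profit = -$226 at q = 8

AVC = 48 - 12q + 2q^2; min AVC = $30 at q = 3. Since P = $240 ≥ min AVC, the firm produces.
With MC = 48 - 24q + 6q^2, P = MC on the upward-sloping part at q* = 8.
TR = 240·8 = 1920. TC = 1506 + 640 = 2146. Profit = 1920 − 2146 = -$226.
That loss of $226 beats the $1506 the firm would lose by shutting down; producing recovers $1280 of fixed cost.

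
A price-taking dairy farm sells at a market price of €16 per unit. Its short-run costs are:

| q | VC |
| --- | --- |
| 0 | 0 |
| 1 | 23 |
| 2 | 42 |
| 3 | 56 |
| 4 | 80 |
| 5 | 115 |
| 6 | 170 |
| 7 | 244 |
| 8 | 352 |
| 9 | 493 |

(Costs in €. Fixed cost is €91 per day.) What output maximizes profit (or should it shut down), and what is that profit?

q = 0 (shut down); profit = -€91

Tabulate TR − TC: q=0: -91; q=1: -98; q=2: -101; q=3: -99; q=4: -107; q=5: -126; q=6: -165; q=7: -223; q=8: -315; q=9: -440.
Profit is highest at q = 0. Equivalently, the lowest AVC in the table is 56/3 ≈ €18.67 at q = 3, and P = €16 falls below it — price never covers variable cost, so the firm shuts down and loses only its fixed cost.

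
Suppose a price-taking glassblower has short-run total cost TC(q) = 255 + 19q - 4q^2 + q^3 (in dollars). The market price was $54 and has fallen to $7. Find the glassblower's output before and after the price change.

AVC = 19 - 4q + q^2, minimized at q = 2 where min AVC = $15. MC = 19 - 8q + 3q^2.
At P = $54 ≥ min AVC, set P = MC on the rising branch: q = 5.
At P = $7 < min AVC = $15, price no longer covers variable cost at any output, so the firm shuts down: q = 0.

Output falls from 5 to 0 (the firm shuts down)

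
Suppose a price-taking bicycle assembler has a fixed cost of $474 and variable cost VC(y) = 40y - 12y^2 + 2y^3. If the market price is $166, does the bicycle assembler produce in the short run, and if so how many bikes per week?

From TC, MC = TC'(y) = 40 - 24y + 6y^2 and AVC = VC/y = 40 - 12y + 2y^2.
AVC is minimized where dAVC/dy = -12 + 4y = 0, at y = 3; min AVC = 40 - 12·3 + 2·3^2 = $22.
Since P = $166 ≥ min AVC = $22, price covers variable cost and the firm should produce.
Set P = MC: 166 = 40 - 24y + 6y^2 → -126 - 24y + 6y^2 = 0. The roots are y = -3 and y = 7; the profit-maximizing output is on the rising part of MC, so y* = 7.
Check: AVC at y = 7 is $54 ≤ P, so revenue covers variable cost.
Profit = P·y − TC = 166·7 − 852 = $310.

Produce at y = 7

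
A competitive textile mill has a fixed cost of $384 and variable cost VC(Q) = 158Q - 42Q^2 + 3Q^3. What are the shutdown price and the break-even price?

Shutdown price = $11; break-even price = $62

AVC = 158 - 42Q + 3Q^2; minimized at Q = 7, giving min AVC = $11. That is the shutdown price.
ATC = 384/Q + 158 - 42Q + 3Q^2. Setting dATC/dQ = −384/Q^2 − 42 + 6Q = 0 gives Q = 8 (since 6·8^3 − 42·8^2 = 384).
min ATC = 384/8 + 158 − 42·8 + 3·8^2 = $62. That is the break-even price.
For $11 ≤ P < $62 the firm produces at a loss; below $11 it shuts down.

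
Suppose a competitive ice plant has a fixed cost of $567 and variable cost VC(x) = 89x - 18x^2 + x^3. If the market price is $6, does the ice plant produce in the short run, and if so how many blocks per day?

Strip out fixed cost: VC = 89x - 18x^2 + x^3. Then AVC = 89 - 18x + x^2 and MC = 89 - 36x + 3x^2.
AVC hits its minimum where MC = AVC, at x = 9, giving min AVC = 89 - 18·9 + 9^2 = $8.
P = $6 lies below min AVC = $8; no output level covers variable cost.
Best response: produce nothing and absorb the $567 fixed cost.

Shut down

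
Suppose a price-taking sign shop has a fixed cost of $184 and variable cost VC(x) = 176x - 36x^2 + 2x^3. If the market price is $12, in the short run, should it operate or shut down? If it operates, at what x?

Shut down

From TC, MC = TC'(x) = 176 - 72x + 6x^2 and AVC = VC/x = 176 - 36x + 2x^2.
AVC hits its minimum where MC = AVC, at x = 9, giving min AVC = 176 - 36·9 + 2·9^2 = $14.
Since P = $12 < min AVC = $14, price fails to cover variable cost at any output.
Best response: produce nothing and absorb the $184 fixed cost.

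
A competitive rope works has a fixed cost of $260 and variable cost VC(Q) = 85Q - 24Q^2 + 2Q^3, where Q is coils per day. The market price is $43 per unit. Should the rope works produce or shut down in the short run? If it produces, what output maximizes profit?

Produce at Q = 7

From TC, MC = TC'(Q) = 85 - 48Q + 6Q^2 and AVC = VC/Q = 85 - 24Q + 2Q^2.
AVC is minimized where dAVC/dQ = -24 + 4Q = 0, at Q = 6; min AVC = 85 - 24·6 + 2·6^2 = $13.
P = $43 exceeds min AVC = $13, so the firm stays open.
Solving P = MC: 42 - 48Q + 6Q^2 = 0 ⇒ Q = 1 or 7. On the upward-sloping branch, Q* = 7.
Check: AVC at Q = 7 is $15 ≤ P, so revenue covers variable cost.
Profit = P·Q − TC = 43·7 − 365 = -$64, a loss, but smaller than the $260 fixed cost the firm would lose by shutting down.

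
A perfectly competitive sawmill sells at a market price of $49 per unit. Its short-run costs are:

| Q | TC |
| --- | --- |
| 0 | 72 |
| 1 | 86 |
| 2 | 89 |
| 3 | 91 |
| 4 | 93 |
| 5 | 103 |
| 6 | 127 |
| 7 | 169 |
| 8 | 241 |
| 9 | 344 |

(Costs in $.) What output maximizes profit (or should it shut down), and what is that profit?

Compute π = P·Q − TC at each output: Q=0: -72; Q=1: -37; Q=2: 9; Q=3: 56; Q=4: 103; Q=5: 142; Q=6: 167; Q=7: 174; Q=8: 151; Q=9: 97.
Profit is maximized at Q = 7. AVC there is 97/7 = $13.86 ≤ P, so producing beats shutting down (which would give -$72).

Q = 7; profit = $174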